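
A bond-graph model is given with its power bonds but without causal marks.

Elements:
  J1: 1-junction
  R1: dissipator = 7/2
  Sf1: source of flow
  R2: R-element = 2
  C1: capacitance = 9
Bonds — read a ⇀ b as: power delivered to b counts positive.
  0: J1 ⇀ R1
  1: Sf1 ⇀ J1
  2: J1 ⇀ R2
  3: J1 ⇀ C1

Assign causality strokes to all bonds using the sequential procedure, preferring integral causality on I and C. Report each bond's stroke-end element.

β1 stroke at Sf1  (Sf1: flow source, stroke at near end)
β0 stroke at J1  (J1 flow already set via bond 1)
β2 stroke at J1  (common-f at J1 fixed by 1)
β3 stroke at J1  (common-f at J1 fixed by 1)

β0 →J1
β1 →Sf1
β2 →J1
β3 →J1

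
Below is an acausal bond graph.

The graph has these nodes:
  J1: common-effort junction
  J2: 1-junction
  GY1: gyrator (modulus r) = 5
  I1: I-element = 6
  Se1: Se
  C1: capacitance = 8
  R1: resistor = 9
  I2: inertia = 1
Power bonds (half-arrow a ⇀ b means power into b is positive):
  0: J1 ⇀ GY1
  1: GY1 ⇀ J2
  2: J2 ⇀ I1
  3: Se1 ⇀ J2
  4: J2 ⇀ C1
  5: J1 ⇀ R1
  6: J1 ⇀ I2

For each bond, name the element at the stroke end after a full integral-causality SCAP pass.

b3 stroke at J2  (Se1 (Se) sets effort on bond)
b2 stroke at I1  (I1 integral (f out))
b1 stroke at J2  (J2 flow already set via bond 2)
b4 stroke at J2  (1-jn J2 has f-setter on 2)
b0 stroke at J1  (GY1: gyrator matches bond 1)
b5 stroke at R1  (common-e at J1 fixed by 0)
b6 stroke at I2  (common-e at J1 fixed by 0)

bond 0 →J1
bond 1 →J2
bond 2 →I1
bond 3 →J2
bond 4 →J2
bond 5 →R1
bond 6 →I2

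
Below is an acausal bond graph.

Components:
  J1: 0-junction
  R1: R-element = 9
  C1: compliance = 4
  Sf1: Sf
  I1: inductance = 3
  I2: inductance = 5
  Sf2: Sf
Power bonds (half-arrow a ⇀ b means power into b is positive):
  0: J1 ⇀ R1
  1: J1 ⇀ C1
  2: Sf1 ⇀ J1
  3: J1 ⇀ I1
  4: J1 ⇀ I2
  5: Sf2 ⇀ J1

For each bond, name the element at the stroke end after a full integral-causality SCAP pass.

b2 stroke→Sf1  (source Sf1 imposes f)
b5 stroke→Sf2  (Sf2: flow source, stroke at near end)
b1 stroke→J1  (prefer integral on C1)
b0 stroke→R1  (J1 effort already set via bond 1)
b3 stroke→I1  (J1 effort already set via bond 1)
b4 stroke→I2  (0-jn J1 has e-setter on 1)

bond 0 |R1
bond 1 |J1
bond 2 |Sf1
bond 3 |I1
bond 4 |I2
bond 5 |Sf2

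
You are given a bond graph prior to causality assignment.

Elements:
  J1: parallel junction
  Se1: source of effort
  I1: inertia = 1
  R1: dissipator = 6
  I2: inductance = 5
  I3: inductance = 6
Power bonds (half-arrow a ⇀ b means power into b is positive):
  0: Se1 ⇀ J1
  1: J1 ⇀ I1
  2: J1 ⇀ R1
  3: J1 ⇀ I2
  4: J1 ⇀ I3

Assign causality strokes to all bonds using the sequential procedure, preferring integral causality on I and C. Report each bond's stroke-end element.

β0 →J1
β1 →I1
β2 →R1
β3 →I2
β4 →I3

b0 |J1  (source Se1 imposes e)
b1 |I1  (0-jn J1 has e-setter on 0)
b2 |R1  (common-e at J1 fixed by 0)
b3 |I2  (0-jn J1 has e-setter on 0)
b4 |I3  (J1: bond 0 brought effort, rest push out)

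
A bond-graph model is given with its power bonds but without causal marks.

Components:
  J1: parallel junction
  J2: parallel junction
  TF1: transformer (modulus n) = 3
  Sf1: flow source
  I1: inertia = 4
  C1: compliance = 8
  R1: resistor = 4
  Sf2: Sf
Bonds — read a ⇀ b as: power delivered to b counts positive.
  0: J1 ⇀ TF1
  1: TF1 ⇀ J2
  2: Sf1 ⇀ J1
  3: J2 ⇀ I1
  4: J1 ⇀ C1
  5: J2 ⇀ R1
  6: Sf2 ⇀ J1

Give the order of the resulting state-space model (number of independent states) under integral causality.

2  (C1, I1 all integral)

bond 2 stroke at Sf1  (Sf1: flow source, stroke at near end)
bond 6 stroke at Sf2  (Sf2 (Sf) sets flow on bond)
bond 3 stroke at I1  (I1: I, integral causality)
bond 4 stroke at J1  (C1 outputs effort q/C1)
bond 0 stroke at TF1  (0-jn J1 has e-setter on 4)
bond 1 stroke at J2  (TF TF1: opposite of bond 0)
bond 5 stroke at R1  (0-jn J2 has e-setter on 1)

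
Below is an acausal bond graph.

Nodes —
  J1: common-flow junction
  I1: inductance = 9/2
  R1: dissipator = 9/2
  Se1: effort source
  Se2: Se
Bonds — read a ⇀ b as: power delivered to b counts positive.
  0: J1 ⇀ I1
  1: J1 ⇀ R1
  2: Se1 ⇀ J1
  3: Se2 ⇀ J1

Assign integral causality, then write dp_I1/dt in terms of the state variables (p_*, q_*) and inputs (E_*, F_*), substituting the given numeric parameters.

dp_I1/dt = E_Se1 + E_Se2 - p_I1

b2 stroke→J1  (Se1 fixes effort; stroke away)
b3 stroke→J1  (Se2 fixes effort; stroke away)
b0 stroke→I1  (I1 outputs flow p/I1)
b1 stroke→J1  (J1: bond 0 brought flow, rest push out)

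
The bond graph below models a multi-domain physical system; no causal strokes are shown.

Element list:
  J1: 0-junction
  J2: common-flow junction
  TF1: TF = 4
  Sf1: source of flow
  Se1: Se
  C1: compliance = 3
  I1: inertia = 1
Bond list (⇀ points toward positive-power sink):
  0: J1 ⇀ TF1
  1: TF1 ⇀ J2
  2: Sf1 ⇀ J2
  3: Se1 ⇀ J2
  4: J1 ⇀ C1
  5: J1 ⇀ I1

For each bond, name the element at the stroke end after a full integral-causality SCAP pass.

#2 →Sf1  (source Sf1 imposes f)
#3 →J2  (Se1 (Se) sets effort on bond)
#1 →J2  (common-f at J2 fixed by 2)
#0 →TF1  (through TF1, causality passes straight; one stroke at TF1)
#4 →J1  (C1 integral (e out))
#5 →I1  (J1 effort already set via bond 4)

bond 0 stroke at TF1
bond 1 stroke at J2
bond 2 stroke at Sf1
bond 3 stroke at J2
bond 4 stroke at J1
bond 5 stroke at I1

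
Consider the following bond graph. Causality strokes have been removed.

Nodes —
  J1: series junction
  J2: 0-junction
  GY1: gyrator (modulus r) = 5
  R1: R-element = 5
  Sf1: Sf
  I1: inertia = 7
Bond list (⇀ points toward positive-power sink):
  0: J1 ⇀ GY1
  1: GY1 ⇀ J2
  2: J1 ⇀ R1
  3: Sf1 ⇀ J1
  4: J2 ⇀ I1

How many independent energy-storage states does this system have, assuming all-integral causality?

β3 stroke at Sf1  (Sf1 (Sf) sets flow on bond)
β0 stroke at J1  (common-f at J1 fixed by 3)
β2 stroke at J1  (1-jn J1 has f-setter on 3)
β1 stroke at J2  (GY1 both-in/both-out from 0)
β4 stroke at I1  (common-e at J2 fixed by 1)

1  (I1 all integral)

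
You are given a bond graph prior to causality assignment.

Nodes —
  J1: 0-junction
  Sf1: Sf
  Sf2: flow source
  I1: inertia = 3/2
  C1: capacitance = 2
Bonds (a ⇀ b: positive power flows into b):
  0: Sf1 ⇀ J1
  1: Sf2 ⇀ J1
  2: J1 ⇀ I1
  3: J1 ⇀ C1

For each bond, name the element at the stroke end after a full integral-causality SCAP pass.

bond 0 stroke→Sf1
bond 1 stroke→Sf2
bond 2 stroke→I1
bond 3 stroke→J1

b0 →Sf1  (source Sf1 imposes f)
b1 →Sf2  (Sf2 fixes flow; stroke at Sf2)
b2 →I1  (I1: I, integral causality)
b3 →J1  (J1 needs exactly one e-in)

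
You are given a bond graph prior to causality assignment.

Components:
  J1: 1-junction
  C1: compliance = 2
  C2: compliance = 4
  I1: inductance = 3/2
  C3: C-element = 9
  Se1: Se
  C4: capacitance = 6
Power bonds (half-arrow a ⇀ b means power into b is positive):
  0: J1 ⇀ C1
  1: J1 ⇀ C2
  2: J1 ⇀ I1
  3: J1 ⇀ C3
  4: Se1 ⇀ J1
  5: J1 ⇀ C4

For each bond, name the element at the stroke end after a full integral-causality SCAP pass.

β4 |J1  (source Se1 imposes e)
β0 |J1  (prefer integral on C1)
β1 |J1  (prefer integral on C2)
β2 |I1  (I1 integral (f out))
β3 |J1  (1-jn J1 has f-setter on 2)
β5 |J1  (J1: bond 2 brought flow, rest push out)

bond 0 →J1
bond 1 →J1
bond 2 →I1
bond 3 →J1
bond 4 →J1
bond 5 →J1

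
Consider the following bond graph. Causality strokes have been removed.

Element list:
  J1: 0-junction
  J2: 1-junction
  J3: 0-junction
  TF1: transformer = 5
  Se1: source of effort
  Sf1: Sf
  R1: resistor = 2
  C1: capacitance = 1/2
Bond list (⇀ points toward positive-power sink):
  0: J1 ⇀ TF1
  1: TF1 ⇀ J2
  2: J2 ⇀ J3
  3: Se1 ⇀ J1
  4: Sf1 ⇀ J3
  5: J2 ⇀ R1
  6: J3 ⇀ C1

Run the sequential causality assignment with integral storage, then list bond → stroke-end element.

#3 |J1  (Se1 (Se) sets effort on bond)
#4 |Sf1  (source Sf1 imposes f)
#0 |TF1  (J1: bond 3 brought effort, rest push out)
#1 |J2  (TF1: transformer flips bond 0)
#6 |J3  (prefer integral on C1)
#2 |J2  (J3: bond 6 brought effort, rest push out)
#5 |R1  (J2 needs exactly one f-in)

b0 stroke→TF1
b1 stroke→J2
b2 stroke→J2
b3 stroke→J1
b4 stroke→Sf1
b5 stroke→R1
b6 stroke→J3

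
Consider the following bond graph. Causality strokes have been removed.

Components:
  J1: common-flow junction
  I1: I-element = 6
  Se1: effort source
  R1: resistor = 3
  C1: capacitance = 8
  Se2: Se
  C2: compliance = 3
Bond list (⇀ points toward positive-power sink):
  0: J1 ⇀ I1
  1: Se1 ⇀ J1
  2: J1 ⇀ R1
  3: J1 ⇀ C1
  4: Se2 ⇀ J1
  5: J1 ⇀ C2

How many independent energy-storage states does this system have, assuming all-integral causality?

bond 1 stroke→J1  (Se1: effort source, stroke at far end)
bond 4 stroke→J1  (source Se2 imposes e)
bond 0 stroke→I1  (I1 integral (f out))
bond 2 stroke→J1  (J1 flow already set via bond 0)
bond 3 stroke→J1  (1-jn J1 has f-setter on 0)
bond 5 stroke→J1  (common-f at J1 fixed by 0)

3  (C1, C2, I1 all integral)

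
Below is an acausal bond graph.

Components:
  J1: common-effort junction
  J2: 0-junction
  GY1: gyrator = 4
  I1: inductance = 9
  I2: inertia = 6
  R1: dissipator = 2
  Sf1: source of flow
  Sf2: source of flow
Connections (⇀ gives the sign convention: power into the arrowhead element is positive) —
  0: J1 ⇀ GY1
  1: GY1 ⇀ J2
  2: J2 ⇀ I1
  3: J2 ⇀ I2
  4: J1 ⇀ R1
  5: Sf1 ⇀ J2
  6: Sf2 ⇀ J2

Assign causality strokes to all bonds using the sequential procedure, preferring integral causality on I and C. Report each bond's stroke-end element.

b5 stroke→Sf1  (source Sf1 imposes f)
b6 stroke→Sf2  (Sf2 fixes flow; stroke at Sf2)
b2 stroke→I1  (prefer integral on I1)
b3 stroke→I2  (prefer integral on I2)
b1 stroke→J2  (J2: last free bond brings effort in)
b0 stroke→J1  (GY1 both-in/both-out from 1)
b4 stroke→R1  (J1: bond 0 brought effort, rest push out)

b0 stroke→J1
b1 stroke→J2
b2 stroke→I1
b3 stroke→I2
b4 stroke→R1
b5 stroke→Sf1
b6 stroke→Sf2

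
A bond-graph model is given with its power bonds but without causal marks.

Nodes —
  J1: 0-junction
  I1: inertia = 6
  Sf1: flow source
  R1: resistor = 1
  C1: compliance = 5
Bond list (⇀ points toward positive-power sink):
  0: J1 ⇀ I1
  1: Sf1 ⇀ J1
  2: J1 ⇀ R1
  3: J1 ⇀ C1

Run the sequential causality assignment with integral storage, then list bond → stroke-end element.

#1 stroke at Sf1  (source Sf1 imposes f)
#0 stroke at I1  (I1 outputs flow p/I1)
#3 stroke at J1  (C1 outputs effort q/C1)
#2 stroke at R1  (common-e at J1 fixed by 3)

β0 →I1
β1 →Sf1
β2 →R1
β3 →J1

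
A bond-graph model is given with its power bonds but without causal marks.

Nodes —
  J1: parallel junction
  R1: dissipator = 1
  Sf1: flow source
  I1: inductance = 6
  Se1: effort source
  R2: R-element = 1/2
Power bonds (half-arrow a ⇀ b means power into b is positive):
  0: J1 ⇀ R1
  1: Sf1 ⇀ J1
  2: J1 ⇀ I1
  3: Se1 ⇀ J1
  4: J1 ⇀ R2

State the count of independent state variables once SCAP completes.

#1 stroke→Sf1  (source Sf1 imposes f)
#3 stroke→J1  (source Se1 imposes e)
#0 stroke→R1  (common-e at J1 fixed by 3)
#2 stroke→I1  (0-jn J1 has e-setter on 3)
#4 stroke→R2  (0-jn J1 has e-setter on 3)

1  (I1 all integral)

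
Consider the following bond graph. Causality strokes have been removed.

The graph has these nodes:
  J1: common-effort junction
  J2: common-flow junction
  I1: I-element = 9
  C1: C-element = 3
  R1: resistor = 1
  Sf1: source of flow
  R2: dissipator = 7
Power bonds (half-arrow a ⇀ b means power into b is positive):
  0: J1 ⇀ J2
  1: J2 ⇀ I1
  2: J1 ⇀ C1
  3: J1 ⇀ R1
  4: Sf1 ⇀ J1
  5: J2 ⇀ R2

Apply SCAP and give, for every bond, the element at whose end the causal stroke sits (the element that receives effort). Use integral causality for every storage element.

#4 stroke→Sf1  (Sf1 fixes flow; stroke at Sf1)
#1 stroke→I1  (I1 integral (f out))
#0 stroke→J2  (1-jn J2 has f-setter on 1)
#5 stroke→J2  (common-f at J2 fixed by 1)
#2 stroke→J1  (prefer integral on C1)
#3 stroke→R1  (J1 effort already set via bond 2)

bond 0 →J2
bond 1 →I1
bond 2 →J1
bond 3 →R1
bond 4 →Sf1
bond 5 →J2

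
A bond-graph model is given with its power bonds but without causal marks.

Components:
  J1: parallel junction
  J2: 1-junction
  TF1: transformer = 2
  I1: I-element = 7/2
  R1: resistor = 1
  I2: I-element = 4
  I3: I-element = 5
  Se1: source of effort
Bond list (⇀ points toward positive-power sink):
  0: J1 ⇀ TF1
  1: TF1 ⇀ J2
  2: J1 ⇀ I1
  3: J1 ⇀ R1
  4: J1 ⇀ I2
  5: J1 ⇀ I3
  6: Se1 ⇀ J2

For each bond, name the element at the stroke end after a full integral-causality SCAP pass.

bond 0 stroke→J1
bond 1 stroke→TF1
bond 2 stroke→I1
bond 3 stroke→R1
bond 4 stroke→I2
bond 5 stroke→I3
bond 6 stroke→J2

bond 6 stroke at J2  (source Se1 imposes e)
bond 1 stroke at TF1  (only one flow-in slot at J2)
bond 0 stroke at J1  (TF TF1: opposite of bond 1)
bond 2 stroke at I1  (0-jn J1 has e-setter on 0)
bond 3 stroke at R1  (J1: bond 0 brought effort, rest push out)
bond 4 stroke at I2  (common-e at J1 fixed by 0)
bond 5 stroke at I3  (common-e at J1 fixed by 0)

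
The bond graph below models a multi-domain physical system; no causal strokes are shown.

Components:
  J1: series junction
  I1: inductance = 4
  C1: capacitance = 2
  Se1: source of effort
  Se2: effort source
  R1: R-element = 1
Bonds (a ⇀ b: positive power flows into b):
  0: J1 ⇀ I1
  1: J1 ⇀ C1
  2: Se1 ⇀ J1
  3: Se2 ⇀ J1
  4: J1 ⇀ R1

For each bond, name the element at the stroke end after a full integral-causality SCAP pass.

b0 →I1
b1 →J1
b2 →J1
b3 →J1
b4 →J1

#2 stroke→J1  (Se1: effort source, stroke at far end)
#3 stroke→J1  (Se2: effort source, stroke at far end)
#0 stroke→I1  (I1 outputs flow p/I1)
#1 stroke→J1  (J1: bond 0 brought flow, rest push out)
#4 stroke→J1  (J1 flow already set via bond 0)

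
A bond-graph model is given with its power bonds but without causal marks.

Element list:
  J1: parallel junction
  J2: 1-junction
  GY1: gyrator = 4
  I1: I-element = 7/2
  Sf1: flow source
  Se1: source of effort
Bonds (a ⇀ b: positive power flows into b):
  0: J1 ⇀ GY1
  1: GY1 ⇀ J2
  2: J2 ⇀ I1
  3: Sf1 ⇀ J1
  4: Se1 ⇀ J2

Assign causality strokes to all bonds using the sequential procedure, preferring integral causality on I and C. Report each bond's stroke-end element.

b0 →J1
b1 →J2
b2 →I1
b3 →Sf1
b4 →J2

#3 stroke→Sf1  (source Sf1 imposes f)
#4 stroke→J2  (Se1 fixes effort; stroke away)
#0 stroke→J1  (only one effort-in slot at J1)
#1 stroke→J2  (GY GY1: same side as bond 0)
#2 stroke→I1  (closing 1-jn rule on J2)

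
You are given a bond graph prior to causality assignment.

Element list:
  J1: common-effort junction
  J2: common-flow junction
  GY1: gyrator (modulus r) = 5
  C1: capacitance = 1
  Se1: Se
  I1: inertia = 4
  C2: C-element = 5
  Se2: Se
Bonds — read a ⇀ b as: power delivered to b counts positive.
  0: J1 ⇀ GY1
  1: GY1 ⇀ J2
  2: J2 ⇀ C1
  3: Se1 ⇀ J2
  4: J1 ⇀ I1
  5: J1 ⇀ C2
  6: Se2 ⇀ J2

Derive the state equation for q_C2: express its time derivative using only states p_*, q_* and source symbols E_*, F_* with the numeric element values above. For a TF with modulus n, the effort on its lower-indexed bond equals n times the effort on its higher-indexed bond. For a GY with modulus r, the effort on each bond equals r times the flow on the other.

dq_C2/dt = E_Se1/5 + E_Se2/5 - p_I1/4 - q_C1/5

β3 stroke→J2  (Se1 (Se) sets effort on bond)
β6 stroke→J2  (Se2 fixes effort; stroke away)
β2 stroke→J2  (C1: C, integral causality)
β1 stroke→GY1  (J2 needs exactly one f-in)
β0 stroke→GY1  (GY1: gyrator matches bond 1)
β4 stroke→I1  (I1 outputs flow p/I1)
β5 stroke→J1  (J1: last free bond brings effort in)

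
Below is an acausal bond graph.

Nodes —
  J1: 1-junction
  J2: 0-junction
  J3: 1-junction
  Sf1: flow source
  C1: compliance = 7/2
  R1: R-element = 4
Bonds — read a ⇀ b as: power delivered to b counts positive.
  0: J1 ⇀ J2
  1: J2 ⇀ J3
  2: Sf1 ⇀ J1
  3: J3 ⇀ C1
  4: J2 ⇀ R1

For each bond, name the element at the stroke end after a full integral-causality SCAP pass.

bond 0 →J1
bond 1 →J2
bond 2 →Sf1
bond 3 →J3
bond 4 →R1

β2 →Sf1  (source Sf1 imposes f)
β0 →J1  (J1: bond 2 brought flow, rest push out)
β3 →J3  (C1 integral (e out))
β1 →J2  (only one flow-in slot at J3)
β4 →R1  (J2 effort already set via bond 1)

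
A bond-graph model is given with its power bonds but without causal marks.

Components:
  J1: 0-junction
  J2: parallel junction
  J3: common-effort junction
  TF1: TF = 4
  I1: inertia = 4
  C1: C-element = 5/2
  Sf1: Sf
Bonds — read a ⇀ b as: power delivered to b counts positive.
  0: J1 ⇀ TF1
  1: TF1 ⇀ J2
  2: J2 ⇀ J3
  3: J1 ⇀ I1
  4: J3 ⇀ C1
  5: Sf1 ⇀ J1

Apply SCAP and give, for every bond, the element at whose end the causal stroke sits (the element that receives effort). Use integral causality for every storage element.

b5 →Sf1  (Sf1 (Sf) sets flow on bond)
b3 →I1  (prefer integral on I1)
b0 →J1  (J1 needs exactly one e-in)
b1 →TF1  (TF TF1: opposite of bond 0)
b2 →J2  (closing 0-jn rule on J2)
b4 →J3  (closing 0-jn rule on J3)

β0 →J1
β1 →TF1
β2 →J2
β3 →I1
β4 →J3
β5 →Sf1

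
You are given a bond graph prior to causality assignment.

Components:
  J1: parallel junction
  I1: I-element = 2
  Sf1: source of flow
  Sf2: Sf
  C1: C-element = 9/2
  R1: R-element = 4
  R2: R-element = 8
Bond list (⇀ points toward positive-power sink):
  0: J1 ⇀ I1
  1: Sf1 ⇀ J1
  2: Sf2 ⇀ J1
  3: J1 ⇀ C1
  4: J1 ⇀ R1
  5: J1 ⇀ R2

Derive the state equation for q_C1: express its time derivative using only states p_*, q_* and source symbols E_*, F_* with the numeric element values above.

β1 |Sf1  (Sf1 (Sf) sets flow on bond)
β2 |Sf2  (source Sf2 imposes f)
β0 |I1  (prefer integral on I1)
β3 |J1  (C1 integral (e out))
β4 |R1  (J1: bond 3 brought effort, rest push out)
β5 |R2  (J1: bond 3 brought effort, rest push out)

dq_C1/dt = F_Sf1 + F_Sf2 - p_I1/2 - q_C1/12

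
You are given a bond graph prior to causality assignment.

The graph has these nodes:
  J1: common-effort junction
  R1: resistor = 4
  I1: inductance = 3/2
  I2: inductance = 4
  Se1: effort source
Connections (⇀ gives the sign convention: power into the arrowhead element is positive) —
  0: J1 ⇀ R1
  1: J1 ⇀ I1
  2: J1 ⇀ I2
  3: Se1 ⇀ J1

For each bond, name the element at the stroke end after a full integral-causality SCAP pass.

b0 stroke→R1
b1 stroke→I1
b2 stroke→I2
b3 stroke→J1

b3 stroke→J1  (source Se1 imposes e)
b0 stroke→R1  (J1 effort already set via bond 3)
b1 stroke→I1  (J1: bond 3 brought effort, rest push out)
b2 stroke→I2  (J1: bond 3 brought effort, rest push out)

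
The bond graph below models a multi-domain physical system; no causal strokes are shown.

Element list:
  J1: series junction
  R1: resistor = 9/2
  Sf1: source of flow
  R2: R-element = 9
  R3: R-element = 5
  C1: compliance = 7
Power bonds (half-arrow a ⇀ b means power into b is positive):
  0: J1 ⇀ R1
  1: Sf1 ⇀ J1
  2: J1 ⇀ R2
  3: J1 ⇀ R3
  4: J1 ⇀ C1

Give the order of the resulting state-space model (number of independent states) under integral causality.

1  (C1 all integral)

#1 →Sf1  (Sf1 (Sf) sets flow on bond)
#0 →J1  (common-f at J1 fixed by 1)
#2 →J1  (common-f at J1 fixed by 1)
#3 →J1  (J1: bond 1 brought flow, rest push out)
#4 →J1  (1-jn J1 has f-setter on 1)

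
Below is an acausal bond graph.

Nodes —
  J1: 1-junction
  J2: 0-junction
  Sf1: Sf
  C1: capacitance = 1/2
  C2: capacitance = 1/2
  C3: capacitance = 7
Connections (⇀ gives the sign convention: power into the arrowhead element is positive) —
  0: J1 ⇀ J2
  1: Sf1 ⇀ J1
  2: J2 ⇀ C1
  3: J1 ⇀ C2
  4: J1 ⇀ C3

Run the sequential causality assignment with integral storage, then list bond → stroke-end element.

β1 |Sf1  (Sf1: flow source, stroke at near end)
β0 |J1  (common-f at J1 fixed by 1)
β3 |J1  (common-f at J1 fixed by 1)
β4 |J1  (J1: bond 1 brought flow, rest push out)
β2 |J2  (J2 needs exactly one e-in)

β0 stroke→J1
β1 stroke→Sf1
β2 stroke→J2
β3 stroke→J1
β4 stroke→J1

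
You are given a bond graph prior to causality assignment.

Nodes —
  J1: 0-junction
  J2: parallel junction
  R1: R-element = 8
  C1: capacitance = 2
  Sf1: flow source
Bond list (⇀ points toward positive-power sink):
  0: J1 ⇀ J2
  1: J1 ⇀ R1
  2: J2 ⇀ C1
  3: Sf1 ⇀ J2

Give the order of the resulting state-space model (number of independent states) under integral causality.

1  (C1 all integral)

#3 stroke→Sf1  (source Sf1 imposes f)
#2 stroke→J2  (C1: C, integral causality)
#0 stroke→J1  (J2: bond 2 brought effort, rest push out)
#1 stroke→R1  (0-jn J1 has e-setter on 0)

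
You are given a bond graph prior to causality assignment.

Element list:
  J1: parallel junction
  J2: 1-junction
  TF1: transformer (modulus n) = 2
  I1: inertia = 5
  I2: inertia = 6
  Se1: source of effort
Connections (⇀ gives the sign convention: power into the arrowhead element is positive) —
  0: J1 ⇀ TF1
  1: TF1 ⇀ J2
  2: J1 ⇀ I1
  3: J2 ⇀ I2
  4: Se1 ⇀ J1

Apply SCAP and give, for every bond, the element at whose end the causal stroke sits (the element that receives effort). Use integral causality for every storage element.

bond 0 stroke at TF1
bond 1 stroke at J2
bond 2 stroke at I1
bond 3 stroke at I2
bond 4 stroke at J1

#4 |J1  (Se1 fixes effort; stroke away)
#0 |TF1  (J1 effort already set via bond 4)
#2 |I1  (0-jn J1 has e-setter on 4)
#1 |J2  (TF1 one-in-one-out from 0)
#3 |I2  (closing 1-jn rule on J2)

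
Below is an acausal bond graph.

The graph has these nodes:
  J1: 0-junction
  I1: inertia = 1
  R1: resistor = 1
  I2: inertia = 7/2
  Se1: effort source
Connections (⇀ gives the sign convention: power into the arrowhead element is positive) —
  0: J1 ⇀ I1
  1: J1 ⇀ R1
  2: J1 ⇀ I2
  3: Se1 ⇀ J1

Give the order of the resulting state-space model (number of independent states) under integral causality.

b3 stroke at J1  (Se1: effort source, stroke at far end)
b0 stroke at I1  (J1 effort already set via bond 3)
b1 stroke at R1  (J1 effort already set via bond 3)
b2 stroke at I2  (J1: bond 3 brought effort, rest push out)

2  (I1, I2 all integral)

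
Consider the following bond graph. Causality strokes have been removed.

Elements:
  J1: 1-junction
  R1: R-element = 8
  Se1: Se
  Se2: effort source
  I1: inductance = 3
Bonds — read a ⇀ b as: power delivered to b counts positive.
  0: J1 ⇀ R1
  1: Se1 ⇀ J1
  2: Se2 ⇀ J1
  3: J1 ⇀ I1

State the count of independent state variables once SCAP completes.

b1 stroke→J1  (Se1 fixes effort; stroke away)
b2 stroke→J1  (Se2 fixes effort; stroke away)
b3 stroke→I1  (prefer integral on I1)
b0 stroke→J1  (1-jn J1 has f-setter on 3)

1  (I1 all integral)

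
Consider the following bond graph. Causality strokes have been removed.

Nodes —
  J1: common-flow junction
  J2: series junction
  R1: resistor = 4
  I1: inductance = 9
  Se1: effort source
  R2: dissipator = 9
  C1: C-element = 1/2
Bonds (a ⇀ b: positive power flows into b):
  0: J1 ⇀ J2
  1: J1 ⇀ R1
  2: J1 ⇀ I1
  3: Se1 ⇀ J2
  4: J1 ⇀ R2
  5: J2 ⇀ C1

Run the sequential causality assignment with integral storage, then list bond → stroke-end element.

b3 stroke→J2  (Se1 fixes effort; stroke away)
b2 stroke→I1  (I1 outputs flow p/I1)
b0 stroke→J1  (1-jn J1 has f-setter on 2)
b1 stroke→J1  (1-jn J1 has f-setter on 2)
b4 stroke→J1  (J1: bond 2 brought flow, rest push out)
b5 stroke→J2  (common-f at J2 fixed by 0)

#0 stroke at J1
#1 stroke at J1
#2 stroke at I1
#3 stroke at J2
#4 stroke at J1
#5 stroke at J2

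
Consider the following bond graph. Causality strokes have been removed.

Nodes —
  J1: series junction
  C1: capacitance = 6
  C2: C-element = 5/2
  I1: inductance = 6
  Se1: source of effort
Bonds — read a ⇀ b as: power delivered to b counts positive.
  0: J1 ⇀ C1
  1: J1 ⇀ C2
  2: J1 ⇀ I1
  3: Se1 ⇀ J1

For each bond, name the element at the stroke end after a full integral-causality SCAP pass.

β3 |J1  (Se1: effort source, stroke at far end)
β0 |J1  (prefer integral on C1)
β1 |J1  (prefer integral on C2)
β2 |I1  (J1 needs exactly one f-in)

#0 stroke at J1
#1 stroke at J1
#2 stroke at I1
#3 stroke at J1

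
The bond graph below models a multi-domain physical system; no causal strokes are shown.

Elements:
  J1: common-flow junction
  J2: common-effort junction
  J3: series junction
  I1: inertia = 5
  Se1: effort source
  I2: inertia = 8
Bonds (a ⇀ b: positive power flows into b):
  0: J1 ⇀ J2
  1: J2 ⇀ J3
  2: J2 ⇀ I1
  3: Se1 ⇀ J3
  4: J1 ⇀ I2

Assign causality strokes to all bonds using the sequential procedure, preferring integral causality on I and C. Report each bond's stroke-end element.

β0 stroke at J1
β1 stroke at J2
β2 stroke at I1
β3 stroke at J3
β4 stroke at I2

bond 3 →J3  (Se1 (Se) sets effort on bond)
bond 1 →J2  (closing 1-jn rule on J3)
bond 0 →J1  (0-jn J2 has e-setter on 1)
bond 2 →I1  (J2 effort already set via bond 1)
bond 4 →I2  (closing 1-jn rule on J1)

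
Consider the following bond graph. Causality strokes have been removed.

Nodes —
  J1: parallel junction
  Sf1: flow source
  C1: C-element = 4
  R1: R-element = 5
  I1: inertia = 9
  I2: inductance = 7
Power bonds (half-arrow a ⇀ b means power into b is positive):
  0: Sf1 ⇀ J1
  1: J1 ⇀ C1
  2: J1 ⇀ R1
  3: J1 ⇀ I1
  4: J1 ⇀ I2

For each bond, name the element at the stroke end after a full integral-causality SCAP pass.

b0 stroke→Sf1
b1 stroke→J1
b2 stroke→R1
b3 stroke→I1
b4 stroke→I2

b0 stroke at Sf1  (source Sf1 imposes f)
b1 stroke at J1  (prefer integral on C1)
b2 stroke at R1  (0-jn J1 has e-setter on 1)
b3 stroke at I1  (0-jn J1 has e-setter on 1)
b4 stroke at I2  (J1 effort already set via bond 1)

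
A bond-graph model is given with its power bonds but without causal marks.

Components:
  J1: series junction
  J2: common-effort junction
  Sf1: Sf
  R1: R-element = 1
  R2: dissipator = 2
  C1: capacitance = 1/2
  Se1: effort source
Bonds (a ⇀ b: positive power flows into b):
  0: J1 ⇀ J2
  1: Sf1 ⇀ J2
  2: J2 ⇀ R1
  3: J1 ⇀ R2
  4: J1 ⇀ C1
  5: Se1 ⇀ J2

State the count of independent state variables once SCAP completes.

1  (C1 all integral)

bond 1 stroke→Sf1  (Sf1: flow source, stroke at near end)
bond 5 stroke→J2  (Se1 (Se) sets effort on bond)
bond 0 stroke→J1  (J2 effort already set via bond 5)
bond 2 stroke→R1  (J2 effort already set via bond 5)
bond 4 stroke→J1  (prefer integral on C1)
bond 3 stroke→R2  (only one flow-in slot at J1)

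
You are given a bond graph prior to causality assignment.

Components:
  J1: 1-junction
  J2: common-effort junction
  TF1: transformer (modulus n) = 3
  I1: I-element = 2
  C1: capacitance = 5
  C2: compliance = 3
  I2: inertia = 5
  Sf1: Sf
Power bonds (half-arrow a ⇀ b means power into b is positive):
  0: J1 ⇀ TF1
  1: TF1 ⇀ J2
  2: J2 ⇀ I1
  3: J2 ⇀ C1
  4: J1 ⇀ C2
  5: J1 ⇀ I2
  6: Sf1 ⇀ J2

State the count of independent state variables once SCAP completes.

bond 6 stroke at Sf1  (Sf1 (Sf) sets flow on bond)
bond 2 stroke at I1  (prefer integral on I1)
bond 3 stroke at J2  (C1: C, integral causality)
bond 1 stroke at TF1  (J2: bond 3 brought effort, rest push out)
bond 0 stroke at J1  (TF1: transformer flips bond 1)
bond 4 stroke at J1  (C2 outputs effort q/C2)
bond 5 stroke at I2  (J1 needs exactly one f-in)

4  (C1, C2, I1, I2 all integral)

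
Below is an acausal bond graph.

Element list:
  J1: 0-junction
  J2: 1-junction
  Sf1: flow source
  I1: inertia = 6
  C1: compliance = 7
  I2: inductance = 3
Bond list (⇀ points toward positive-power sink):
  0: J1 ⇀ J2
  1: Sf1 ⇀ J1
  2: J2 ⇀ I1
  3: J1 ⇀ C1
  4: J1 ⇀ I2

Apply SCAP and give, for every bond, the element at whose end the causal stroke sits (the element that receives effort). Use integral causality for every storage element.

#1 stroke at Sf1  (source Sf1 imposes f)
#2 stroke at I1  (prefer integral on I1)
#0 stroke at J2  (J2 flow already set via bond 2)
#3 stroke at J1  (prefer integral on C1)
#4 stroke at I2  (common-e at J1 fixed by 3)

bond 0 →J2
bond 1 →Sf1
bond 2 →I1
bond 3 →J1
bond 4 →I2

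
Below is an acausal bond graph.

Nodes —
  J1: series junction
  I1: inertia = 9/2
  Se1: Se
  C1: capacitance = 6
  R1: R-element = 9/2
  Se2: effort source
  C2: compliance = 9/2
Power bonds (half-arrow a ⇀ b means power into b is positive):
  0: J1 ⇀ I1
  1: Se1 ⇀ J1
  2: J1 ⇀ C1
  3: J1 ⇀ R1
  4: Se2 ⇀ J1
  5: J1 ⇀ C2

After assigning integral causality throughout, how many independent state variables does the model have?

3  (C1, C2, I1 all integral)

b1 →J1  (Se1 fixes effort; stroke away)
b4 →J1  (source Se2 imposes e)
b0 →I1  (prefer integral on I1)
b2 →J1  (common-f at J1 fixed by 0)
b3 →J1  (common-f at J1 fixed by 0)
b5 →J1  (common-f at J1 fixed by 0)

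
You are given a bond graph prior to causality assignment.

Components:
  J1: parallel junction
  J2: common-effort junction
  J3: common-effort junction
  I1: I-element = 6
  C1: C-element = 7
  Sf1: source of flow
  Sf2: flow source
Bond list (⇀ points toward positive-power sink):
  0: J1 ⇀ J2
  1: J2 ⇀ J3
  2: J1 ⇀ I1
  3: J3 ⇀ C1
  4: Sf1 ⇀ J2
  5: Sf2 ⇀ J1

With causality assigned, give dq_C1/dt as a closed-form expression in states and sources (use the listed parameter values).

dq_C1/dt = F_Sf1 + F_Sf2 - p_I1/6

#4 |Sf1  (Sf1 fixes flow; stroke at Sf1)
#5 |Sf2  (Sf2 (Sf) sets flow on bond)
#2 |I1  (I1: I, integral causality)
#0 |J1  (only one effort-in slot at J1)
#1 |J2  (J2: last free bond brings effort in)
#3 |J3  (J3 needs exactly one e-in)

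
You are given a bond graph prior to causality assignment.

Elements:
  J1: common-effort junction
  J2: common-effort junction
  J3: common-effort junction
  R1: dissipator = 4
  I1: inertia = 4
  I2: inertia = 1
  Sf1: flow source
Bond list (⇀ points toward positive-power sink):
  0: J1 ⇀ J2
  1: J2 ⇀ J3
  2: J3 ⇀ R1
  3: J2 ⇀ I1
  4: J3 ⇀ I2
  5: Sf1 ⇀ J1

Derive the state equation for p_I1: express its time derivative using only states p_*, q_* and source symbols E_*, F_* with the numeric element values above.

#5 →Sf1  (Sf1 fixes flow; stroke at Sf1)
#0 →J1  (closing 0-jn rule on J1)
#3 →I1  (I1: I, integral causality)
#1 →J2  (J2: last free bond brings effort in)
#4 →I2  (I2 integral (f out))
#2 →J3  (only one effort-in slot at J3)

dp_I1/dt = 4*F_Sf1 - p_I1 - 4*p_I2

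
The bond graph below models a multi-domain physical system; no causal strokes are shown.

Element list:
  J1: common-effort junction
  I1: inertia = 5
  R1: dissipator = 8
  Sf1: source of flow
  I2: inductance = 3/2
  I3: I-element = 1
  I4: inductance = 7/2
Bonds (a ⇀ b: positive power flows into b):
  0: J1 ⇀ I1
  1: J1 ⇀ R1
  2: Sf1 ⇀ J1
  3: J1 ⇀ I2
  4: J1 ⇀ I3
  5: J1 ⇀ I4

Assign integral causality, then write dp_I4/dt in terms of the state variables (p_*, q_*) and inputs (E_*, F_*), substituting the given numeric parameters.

dp_I4/dt = 8*F_Sf1 - 8*p_I1/5 - 16*p_I2/3 - 8*p_I3 - 16*p_I4/7

b2 stroke→Sf1  (source Sf1 imposes f)
b0 stroke→I1  (prefer integral on I1)
b3 stroke→I2  (prefer integral on I2)
b4 stroke→I3  (I3 integral (f out))
b5 stroke→I4  (I4 outputs flow p/I4)
b1 stroke→J1  (J1: last free bond brings effort in)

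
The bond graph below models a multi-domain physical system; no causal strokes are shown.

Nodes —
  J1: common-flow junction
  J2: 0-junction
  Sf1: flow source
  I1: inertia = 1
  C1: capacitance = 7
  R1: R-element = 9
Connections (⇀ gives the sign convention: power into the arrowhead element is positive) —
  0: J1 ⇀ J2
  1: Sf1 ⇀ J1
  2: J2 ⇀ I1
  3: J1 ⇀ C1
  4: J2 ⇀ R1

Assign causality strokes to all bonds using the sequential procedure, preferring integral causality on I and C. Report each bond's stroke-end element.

β0 stroke→J1
β1 stroke→Sf1
β2 stroke→I1
β3 stroke→J1
β4 stroke→J2

b1 →Sf1  (Sf1: flow source, stroke at near end)
b0 →J1  (common-f at J1 fixed by 1)
b3 →J1  (1-jn J1 has f-setter on 1)
b2 →I1  (I1 integral (f out))
b4 →J2  (only one effort-in slot at J2)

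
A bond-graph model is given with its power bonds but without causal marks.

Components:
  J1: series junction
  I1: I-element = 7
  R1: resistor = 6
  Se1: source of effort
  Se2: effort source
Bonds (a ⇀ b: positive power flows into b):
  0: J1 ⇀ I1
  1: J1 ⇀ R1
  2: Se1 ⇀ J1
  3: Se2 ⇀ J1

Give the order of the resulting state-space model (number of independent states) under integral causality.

#2 →J1  (Se1 fixes effort; stroke away)
#3 →J1  (Se2: effort source, stroke at far end)
#0 →I1  (I1 integral (f out))
#1 →J1  (common-f at J1 fixed by 0)

1  (I1 all integral)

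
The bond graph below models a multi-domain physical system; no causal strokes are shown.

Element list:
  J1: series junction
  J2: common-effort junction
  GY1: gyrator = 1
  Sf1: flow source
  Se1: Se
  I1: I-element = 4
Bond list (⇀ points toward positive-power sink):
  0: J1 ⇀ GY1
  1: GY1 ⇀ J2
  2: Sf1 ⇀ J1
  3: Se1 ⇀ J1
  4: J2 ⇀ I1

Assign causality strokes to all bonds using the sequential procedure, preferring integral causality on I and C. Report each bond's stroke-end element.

bond 0 →J1
bond 1 →J2
bond 2 →Sf1
bond 3 →J1
bond 4 →I1

#2 stroke at Sf1  (source Sf1 imposes f)
#3 stroke at J1  (source Se1 imposes e)
#0 stroke at J1  (1-jn J1 has f-setter on 2)
#1 stroke at J2  (GY1 both-in/both-out from 0)
#4 stroke at I1  (J2: bond 1 brought effort, rest push out)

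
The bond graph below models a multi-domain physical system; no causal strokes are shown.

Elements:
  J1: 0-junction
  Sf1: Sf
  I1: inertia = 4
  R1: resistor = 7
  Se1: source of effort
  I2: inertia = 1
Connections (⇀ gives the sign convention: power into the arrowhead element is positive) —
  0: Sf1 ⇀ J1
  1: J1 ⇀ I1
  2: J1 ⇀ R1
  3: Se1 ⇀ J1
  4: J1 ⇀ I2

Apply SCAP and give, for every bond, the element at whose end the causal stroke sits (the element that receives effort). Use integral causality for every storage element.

β0 stroke→Sf1
β1 stroke→I1
β2 stroke→R1
β3 stroke→J1
β4 stroke→I2

β0 stroke→Sf1  (Sf1 (Sf) sets flow on bond)
β3 stroke→J1  (Se1 (Se) sets effort on bond)
β1 stroke→I1  (common-e at J1 fixed by 3)
β2 stroke→R1  (common-e at J1 fixed by 3)
β4 stroke→I2  (J1: bond 3 brought effort, rest push out)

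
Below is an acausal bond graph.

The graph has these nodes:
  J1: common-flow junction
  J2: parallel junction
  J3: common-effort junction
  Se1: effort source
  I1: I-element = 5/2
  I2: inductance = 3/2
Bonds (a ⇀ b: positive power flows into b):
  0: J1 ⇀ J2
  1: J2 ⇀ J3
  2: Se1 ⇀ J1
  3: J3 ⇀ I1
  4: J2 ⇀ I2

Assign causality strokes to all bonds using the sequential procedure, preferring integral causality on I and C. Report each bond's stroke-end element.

bond 2 →J1  (Se1 fixes effort; stroke away)
bond 0 →J2  (closing 1-jn rule on J1)
bond 1 →J3  (J2 effort already set via bond 0)
bond 4 →I2  (J2 effort already set via bond 0)
bond 3 →I1  (0-jn J3 has e-setter on 1)

bond 0 stroke→J2
bond 1 stroke→J3
bond 2 stroke→J1
bond 3 stroke→I1
bond 4 stroke→I2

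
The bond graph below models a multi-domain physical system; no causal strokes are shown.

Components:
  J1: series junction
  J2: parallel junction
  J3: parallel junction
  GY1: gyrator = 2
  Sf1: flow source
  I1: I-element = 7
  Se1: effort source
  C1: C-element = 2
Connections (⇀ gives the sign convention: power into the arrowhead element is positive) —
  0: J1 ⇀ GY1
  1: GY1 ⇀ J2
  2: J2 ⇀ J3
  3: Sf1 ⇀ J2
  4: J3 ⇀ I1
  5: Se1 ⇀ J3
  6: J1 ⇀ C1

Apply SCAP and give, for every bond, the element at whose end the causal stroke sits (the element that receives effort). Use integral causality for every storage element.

β3 stroke→Sf1  (Sf1 (Sf) sets flow on bond)
β5 stroke→J3  (Se1 (Se) sets effort on bond)
β2 stroke→J2  (J3: bond 5 brought effort, rest push out)
β4 stroke→I1  (J3 effort already set via bond 5)
β1 stroke→GY1  (J2: bond 2 brought effort, rest push out)
β0 stroke→GY1  (GY1: gyrator matches bond 1)
β6 stroke→J1  (1-jn J1 has f-setter on 0)

#0 →GY1
#1 →GY1
#2 →J2
#3 →Sf1
#4 →I1
#5 →J3
#6 →J1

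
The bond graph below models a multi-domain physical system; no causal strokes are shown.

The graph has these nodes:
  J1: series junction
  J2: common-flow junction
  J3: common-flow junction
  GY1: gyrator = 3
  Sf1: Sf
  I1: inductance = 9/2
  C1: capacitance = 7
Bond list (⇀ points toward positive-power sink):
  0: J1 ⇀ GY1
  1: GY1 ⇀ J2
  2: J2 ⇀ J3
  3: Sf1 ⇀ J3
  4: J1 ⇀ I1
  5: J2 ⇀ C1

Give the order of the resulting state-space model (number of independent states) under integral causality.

bond 3 stroke at Sf1  (source Sf1 imposes f)
bond 2 stroke at J3  (J3 flow already set via bond 3)
bond 1 stroke at J2  (J2: bond 2 brought flow, rest push out)
bond 5 stroke at J2  (common-f at J2 fixed by 2)
bond 0 stroke at J1  (GY GY1: same side as bond 1)
bond 4 stroke at I1  (J1 needs exactly one f-in)

2  (C1, I1 all integral)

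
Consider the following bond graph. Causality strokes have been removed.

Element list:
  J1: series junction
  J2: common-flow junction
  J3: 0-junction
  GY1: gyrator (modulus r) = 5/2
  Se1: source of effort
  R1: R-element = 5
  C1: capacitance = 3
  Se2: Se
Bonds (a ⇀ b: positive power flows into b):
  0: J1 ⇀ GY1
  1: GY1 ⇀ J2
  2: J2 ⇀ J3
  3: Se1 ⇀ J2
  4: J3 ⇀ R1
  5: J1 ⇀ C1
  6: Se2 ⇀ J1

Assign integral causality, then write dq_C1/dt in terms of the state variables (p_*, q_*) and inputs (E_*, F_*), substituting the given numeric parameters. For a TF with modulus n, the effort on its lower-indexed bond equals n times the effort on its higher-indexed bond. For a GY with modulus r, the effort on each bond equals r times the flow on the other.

dq_C1/dt = -2*E_Se1/5 + 4*E_Se2/5 - 4*q_C1/15

#3 |J2  (Se1: effort source, stroke at far end)
#6 |J1  (Se2 (Se) sets effort on bond)
#5 |J1  (C1 integral (e out))
#0 |GY1  (only one flow-in slot at J1)
#1 |GY1  (through GY1, causality inverts; strokes same side of GY1)
#2 |J2  (common-f at J2 fixed by 1)
#4 |J3  (J3 needs exactly one e-in)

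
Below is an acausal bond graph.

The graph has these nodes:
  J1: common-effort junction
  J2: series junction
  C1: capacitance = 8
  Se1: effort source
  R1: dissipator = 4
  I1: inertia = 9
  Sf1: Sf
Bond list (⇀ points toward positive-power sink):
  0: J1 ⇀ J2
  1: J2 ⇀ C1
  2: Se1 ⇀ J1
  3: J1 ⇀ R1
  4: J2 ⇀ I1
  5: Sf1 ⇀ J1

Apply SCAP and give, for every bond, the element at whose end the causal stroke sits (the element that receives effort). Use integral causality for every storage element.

b0 stroke→J2
b1 stroke→J2
b2 stroke→J1
b3 stroke→R1
b4 stroke→I1
b5 stroke→Sf1

bond 2 stroke→J1  (source Se1 imposes e)
bond 5 stroke→Sf1  (Sf1 (Sf) sets flow on bond)
bond 0 stroke→J2  (J1: bond 2 brought effort, rest push out)
bond 3 stroke→R1  (0-jn J1 has e-setter on 2)
bond 1 stroke→J2  (C1 integral (e out))
bond 4 stroke→I1  (closing 1-jn rule on J2)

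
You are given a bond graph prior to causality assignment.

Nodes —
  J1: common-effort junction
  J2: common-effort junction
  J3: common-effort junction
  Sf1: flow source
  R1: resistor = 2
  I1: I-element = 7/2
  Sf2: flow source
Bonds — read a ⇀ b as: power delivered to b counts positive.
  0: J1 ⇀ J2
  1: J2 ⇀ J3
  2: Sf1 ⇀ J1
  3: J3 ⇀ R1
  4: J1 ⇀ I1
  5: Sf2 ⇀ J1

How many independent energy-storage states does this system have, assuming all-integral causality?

1  (I1 all integral)

β2 |Sf1  (Sf1 (Sf) sets flow on bond)
β5 |Sf2  (Sf2: flow source, stroke at near end)
β4 |I1  (I1: I, integral causality)
β0 |J1  (closing 0-jn rule on J1)
β1 |J2  (J2 needs exactly one e-in)
β3 |J3  (J3: last free bond brings effort in)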